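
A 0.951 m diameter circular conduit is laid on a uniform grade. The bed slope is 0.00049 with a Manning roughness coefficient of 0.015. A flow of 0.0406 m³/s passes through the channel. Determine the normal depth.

Manning's equation rearranged: A R^(2/3) = nQ / (1·√S) = 0.015 × 0.0406 / (√0.00049) = 0.02751.
Trying y = 0.238 m: A R^(2/3) = 0.03742 — high.
Trying y = 0.204 m: A R^(2/3) = 0.0275 — ≈ 0.02751.

y_n = 0.204 m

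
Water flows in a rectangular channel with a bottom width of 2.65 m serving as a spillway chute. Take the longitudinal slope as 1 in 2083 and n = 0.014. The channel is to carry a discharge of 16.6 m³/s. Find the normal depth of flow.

y_n = 4.01 m

Manning's equation rearranged: A R^(2/3) = nQ / (1·√S) = 0.014 × 16.6 / (√0.0004801) = 10.61.
Try y = 3.1 m: A R^(2/3) = 7.817 — short.
Try y = 4.72 m: A R^(2/3) = 12.79 — over.
Try y = 4.01 m: A R^(2/3) = 10.6 — ≈ 10.61.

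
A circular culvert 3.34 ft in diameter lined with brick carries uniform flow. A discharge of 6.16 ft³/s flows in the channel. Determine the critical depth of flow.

y_c = 0.756 ft

At critical depth, Q² T / (g A³) = 1, i.e. A³/T = Q²/g = 6.16²/32.2 = 1.178.
At y = 0.653 ft: A³/T = 0.6647 — too small.
At y = 0.94 ft: A³/T = 2.755 — too large.
At y = 0.756 ft: A³/T = 1.179 — close enough.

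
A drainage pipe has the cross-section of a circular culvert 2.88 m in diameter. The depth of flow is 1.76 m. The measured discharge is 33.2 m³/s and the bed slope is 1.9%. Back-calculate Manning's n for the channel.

For a circular section of diameter D = 2.88 m at depth y = 1.76 m, the central angle is θ = 2 arccos(1 − 2y/D) = 3.59 rad. Then A = (D²/8)(θ − sin θ) = 4.171 m² and P = Dθ/2 = 5.169 m.
Hydraulic radius R = A/P = 4.171/5.169 = 0.8069 m.
Rearranging Manning's equation: n = (1/Q) A R^(2/3) S^(1/2) = (1/33.2) × 4.171 × 0.8069^(2/3) × √0.019 = 0.015.

n = 0.015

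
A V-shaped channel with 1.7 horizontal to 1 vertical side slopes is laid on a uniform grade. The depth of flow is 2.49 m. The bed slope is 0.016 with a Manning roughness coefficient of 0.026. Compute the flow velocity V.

For a triangular section with side slope z = 1.7: A = zy² = 1.7×2.49² = 10.54 m²; P = 2y√(1+z²) = 2×2.49×1.972 = 9.822 m.
Hydraulic radius R = A/P = 10.54/9.822 = 1.073 m.
From Manning's equation, V = (1/n) R^(2/3) S^(1/2) = (1/0.026) × 1.073^(2/3) × 0.016^(1/2) = 5.1 m/s.

V = 5.1 m/s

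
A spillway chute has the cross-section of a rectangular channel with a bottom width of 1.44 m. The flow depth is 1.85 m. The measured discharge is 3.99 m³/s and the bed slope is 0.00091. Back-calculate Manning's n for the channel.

n = 0.013

Flow area A = b·y = 1.44 × 1.85 = 2.664 m². Wetted perimeter P = b + 2y = 1.44 + 2×1.85 = 5.14 m.
Hydraulic radius R = A/P = 2.664/5.14 = 0.5183 m.
Rearranging Manning's equation: n = (1/Q) A R^(2/3) S^(1/2) = (1/3.99) × 2.664 × 0.5183^(2/3) × √0.00091 = 0.013.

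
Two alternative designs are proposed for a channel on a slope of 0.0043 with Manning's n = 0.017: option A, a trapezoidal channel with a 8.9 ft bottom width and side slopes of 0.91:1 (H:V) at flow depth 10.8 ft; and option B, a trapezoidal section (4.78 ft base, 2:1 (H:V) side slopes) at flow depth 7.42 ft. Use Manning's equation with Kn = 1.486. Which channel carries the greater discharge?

channel A

Channel A: With bottom width b = 8.9 ft and side slope z = 0.91: A = (b + zy)y = (8.9 + 0.91×10.8)×10.8 = 202.3 ft²; P = b + 2y√(1+z²) = 8.9 + 2×10.8×1.352 = 38.1 ft. Hydraulic radius R = A/P = 202.3/38.1 = 5.308 ft. Q_A = (1.486/0.017)·202.3·5.308^(2/3)·√0.0043 = 3528 ft³/s.
Channel B: With bottom width b = 4.78 ft and side slope z = 2: A = (b + zy)y = (4.78 + 2×7.42)×7.42 = 145.6 ft²; P = b + 2y√(1+z²) = 4.78 + 2×7.42×2.236 = 37.96 ft. Hydraulic radius R = A/P = 145.6/37.96 = 3.835 ft. Q_B = (1.486/0.017)·145.6·3.835^(2/3)·√0.0043 = 2044 ft³/s.
Q_A = 3528 ft³/s vs Q_B = 2044 ft³/s, so channel A carries more.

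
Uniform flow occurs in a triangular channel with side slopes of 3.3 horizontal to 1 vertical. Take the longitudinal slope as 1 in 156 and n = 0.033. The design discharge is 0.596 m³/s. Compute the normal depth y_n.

Manning's equation rearranged: A R^(2/3) = nQ / (1·√S) = 0.033 × 0.596 / (√0.00641) = 0.2457.
Try y = 0.55 m: A R^(2/3) = 0.41 — high.
Try y = 0.399 m: A R^(2/3) = 0.1742 — low.
Try y = 0.454 m: A R^(2/3) = 0.2458 — matches.

y_n = 0.454 m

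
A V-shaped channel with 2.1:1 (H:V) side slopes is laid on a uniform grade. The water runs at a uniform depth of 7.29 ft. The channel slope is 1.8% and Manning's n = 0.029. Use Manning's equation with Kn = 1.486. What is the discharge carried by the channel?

For a triangular section with side slope z = 2.1: A = zy² = 2.1×7.29² = 111.6 ft²; P = 2y√(1+z²) = 2×7.29×2.326 = 33.91 ft.
Hydraulic radius R = A/P = 111.6/33.91 = 3.291 ft.
Manning's equation: Q = (1.486/n) A R^(2/3) S^(1/2) = (1.486/0.029) × 111.6 × 3.291^(2/3) × 0.018^(1/2) = 1700 ft³/s.

Q = 1700 ft³/s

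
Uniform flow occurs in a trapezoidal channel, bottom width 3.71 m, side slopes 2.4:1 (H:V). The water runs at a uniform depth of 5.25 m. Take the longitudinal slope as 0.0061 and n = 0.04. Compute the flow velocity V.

V = 3.84 m/s

With bottom width b = 3.71 m and side slope z = 2.4: A = (b + zy)y = (3.71 + 2.4×5.25)×5.25 = 85.63 m²; P = b + 2y√(1+z²) = 3.71 + 2×5.25×2.6 = 31.01 m.
Hydraulic radius R = A/P = 85.63/31.01 = 2.761 m.
From Manning's equation, V = (1/n) R^(2/3) S^(1/2) = (1/0.04) × 2.761^(2/3) × 0.0061^(1/2) = 3.84 m/s.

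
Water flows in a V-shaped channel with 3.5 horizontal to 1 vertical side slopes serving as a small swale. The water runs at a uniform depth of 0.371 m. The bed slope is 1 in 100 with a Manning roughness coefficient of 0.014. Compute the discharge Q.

Q = 1.09 m³/s

For a triangular section with side slope z = 3.5: A = zy² = 3.5×0.371² = 0.4817 m²; P = 2y√(1+z²) = 2×0.371×3.64 = 2.701 m.
Hydraulic radius R = A/P = 0.4817/2.701 = 0.1784 m.
Manning's equation: Q = (1/n) A R^(2/3) S^(1/2) = (1/0.014) × 0.4817 × 0.1784^(2/3) × 0.01^(1/2) = 1.09 m³/s.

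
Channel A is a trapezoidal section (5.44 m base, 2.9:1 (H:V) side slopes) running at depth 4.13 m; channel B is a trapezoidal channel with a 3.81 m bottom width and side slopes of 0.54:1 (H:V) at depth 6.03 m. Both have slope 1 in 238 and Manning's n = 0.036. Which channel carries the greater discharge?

channel A

Channel A: With bottom width b = 5.44 m and side slope z = 2.9: A = (b + zy)y = (5.44 + 2.9×4.13)×4.13 = 71.93 m²; P = b + 2y√(1+z²) = 5.44 + 2×4.13×3.068 = 30.78 m. Hydraulic radius R = A/P = 71.93/30.78 = 2.337 m. Q_A = (1/0.036)·71.93·2.337^(2/3)·√0.004202 = 228.1 m³/s.
Channel B: With bottom width b = 3.81 m and side slope z = 0.54: A = (b + zy)y = (3.81 + 0.54×6.03)×6.03 = 42.61 m²; P = b + 2y√(1+z²) = 3.81 + 2×6.03×1.136 = 17.52 m. Hydraulic radius R = A/P = 42.61/17.52 = 2.433 m. Q_B = (1/0.036)·42.61·2.433^(2/3)·√0.004202 = 138.8 m³/s.
Q_A = 228.1 m³/s vs Q_B = 138.8 m³/s, so channel A carries more.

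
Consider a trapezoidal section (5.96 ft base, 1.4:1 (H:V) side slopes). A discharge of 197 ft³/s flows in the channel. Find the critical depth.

y_c = 2.62 ft

At critical depth, Q² T / (g A³) = 1, i.e. A³/T = Q²/g = 197²/32.2 = 1205.
At y = 2.32 ft: A³/T = 782.7 — too small.
At y = 3.18 ft: A³/T = 2442 — too large.
At y = 2.62 ft: A³/T = 1207 — close enough.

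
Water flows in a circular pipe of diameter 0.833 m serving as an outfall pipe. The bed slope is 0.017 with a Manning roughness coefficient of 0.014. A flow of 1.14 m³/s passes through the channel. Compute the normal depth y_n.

y_n = 0.484 m

Manning's equation rearranged: A R^(2/3) = nQ / (1·√S) = 0.014 × 1.14 / (√0.017) = 0.1224.
Try y = 0.53 m: A R^(2/3) = 0.1404 — too large.
Try y = 0.353 m: A R^(2/3) = 0.07165 — too small.
Try y = 0.484 m: A R^(2/3) = 0.1224 — matches.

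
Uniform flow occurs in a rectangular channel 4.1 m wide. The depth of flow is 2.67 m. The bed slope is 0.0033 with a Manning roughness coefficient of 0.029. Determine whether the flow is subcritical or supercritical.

Flow area A = b·y = 4.1 × 2.67 = 10.95 m². Wetted perimeter P = b + 2y = 4.1 + 2×2.67 = 9.44 m.
Hydraulic radius R = A/P = 10.95/9.44 = 1.16 m.
V = (1/n) R^(2/3) √S = (1/0.029) × 1.16^(2/3) × √0.0033 = 2.186 m/s. Hydraulic depth D_h = A/T = 10.95/4.1 = 2.67 m.
Froude number Fr = V/√(g·D_h) = 2.186/√(9.81×2.67) = 0.427, which is less than 1, so the flow is subcritical.

subcritical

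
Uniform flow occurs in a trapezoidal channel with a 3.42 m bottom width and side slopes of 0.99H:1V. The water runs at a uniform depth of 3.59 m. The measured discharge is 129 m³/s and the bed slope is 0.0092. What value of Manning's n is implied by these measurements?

With bottom width b = 3.42 m and side slope z = 0.99: A = (b + zy)y = (3.42 + 0.99×3.59)×3.59 = 25.04 m²; P = b + 2y√(1+z²) = 3.42 + 2×3.59×1.407 = 13.52 m.
Hydraulic radius R = A/P = 25.04/13.52 = 1.851 m.
Rearranging Manning's equation: n = (1/Q) A R^(2/3) S^(1/2) = (1/129) × 25.04 × 1.851^(2/3) × √0.0092 = 0.0281.

n = 0.0281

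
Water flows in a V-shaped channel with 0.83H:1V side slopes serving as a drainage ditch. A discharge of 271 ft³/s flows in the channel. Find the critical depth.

y_c = 5.81 ft

At critical depth, Q² T / (g A³) = 1, i.e. A³/T = Q²/g = 271²/32.2 = 2281.
Trying y = 6.62 ft: A³/T = 4379 — too large.
Trying y = 4.96 ft: A³/T = 1034 — too small.
Trying y = 5.81 ft: A³/T = 2280 — ≈ 2281.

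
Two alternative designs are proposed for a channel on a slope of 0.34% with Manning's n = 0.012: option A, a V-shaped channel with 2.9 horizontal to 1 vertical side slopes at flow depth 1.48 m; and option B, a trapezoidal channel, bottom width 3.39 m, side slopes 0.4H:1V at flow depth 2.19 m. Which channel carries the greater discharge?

Channel A: For a triangular section with side slope z = 2.9: A = zy² = 2.9×1.48² = 6.352 m²; P = 2y√(1+z²) = 2×1.48×3.068 = 9.08 m. Hydraulic radius R = A/P = 6.352/9.08 = 0.6996 m. Q_A = (1/0.012)·6.352·0.6996^(2/3)·√0.0034 = 24.32 m³/s.
Channel B: With bottom width b = 3.39 m and side slope z = 0.4: A = (b + zy)y = (3.39 + 0.4×2.19)×2.19 = 9.343 m²; P = b + 2y√(1+z²) = 3.39 + 2×2.19×1.077 = 8.107 m. Hydraulic radius R = A/P = 9.343/8.107 = 1.152 m. Q_B = (1/0.012)·9.343·1.152^(2/3)·√0.0034 = 49.9 m³/s.
Q_A = 24.32 m³/s vs Q_B = 49.9 m³/s, so channel B carries more.

channel B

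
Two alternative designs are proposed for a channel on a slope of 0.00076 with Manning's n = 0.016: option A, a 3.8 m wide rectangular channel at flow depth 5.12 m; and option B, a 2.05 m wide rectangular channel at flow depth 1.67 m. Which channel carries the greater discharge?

Channel A: Flow area A = b·y = 3.8 × 5.12 = 19.46 m². Wetted perimeter P = b + 2y = 3.8 + 2×5.12 = 14.04 m. Hydraulic radius R = A/P = 19.46/14.04 = 1.386 m. Q_A = (1/0.016)·19.46·1.386^(2/3)·√0.00076 = 41.67 m³/s.
Channel B: Flow area A = b·y = 2.05 × 1.67 = 3.423 m². Wetted perimeter P = b + 2y = 2.05 + 2×1.67 = 5.39 m. Hydraulic radius R = A/P = 3.423/5.39 = 0.6352 m. Q_B = (1/0.016)·3.423·0.6352^(2/3)·√0.00076 = 4.359 m³/s.
Q_A = 41.67 m³/s vs Q_B = 4.359 m³/s, so channel A carries more.

channel A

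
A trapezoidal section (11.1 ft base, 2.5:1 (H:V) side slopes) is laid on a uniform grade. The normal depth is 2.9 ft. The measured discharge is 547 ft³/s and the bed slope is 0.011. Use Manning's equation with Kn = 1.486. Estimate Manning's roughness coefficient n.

n = 0.024

With bottom width b = 11.1 ft and side slope z = 2.5: A = (b + zy)y = (11.1 + 2.5×2.9)×2.9 = 53.22 ft²; P = b + 2y√(1+z²) = 11.1 + 2×2.9×2.693 = 26.72 ft.
Hydraulic radius R = A/P = 53.22/26.72 = 1.992 ft.
Rearranging Manning's equation: n = (1.486/Q) A R^(2/3) S^(1/2) = (1.486/547) × 53.22 × 1.992^(2/3) × √0.011 = 0.024.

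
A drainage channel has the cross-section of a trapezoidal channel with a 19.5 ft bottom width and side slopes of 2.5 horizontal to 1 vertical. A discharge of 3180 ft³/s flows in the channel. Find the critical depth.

y_c = 6.97 ft

At critical depth, Q² T / (g A³) = 1, i.e. A³/T = Q²/g = 3180²/32.2 = 314000.
Trying y = 5.89 ft: A³/T = 167300 — low.
Trying y = 8.84 ft: A³/T = 780700 — high.
Trying y = 6.97 ft: A³/T = 313700 — matches.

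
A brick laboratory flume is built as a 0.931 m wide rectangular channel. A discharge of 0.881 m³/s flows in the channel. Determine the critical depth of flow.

For a rectangular channel, critical depth y_c = (q²/g)^(1/3) where q = Q/b = 0.881/0.931 = 0.9463 m²/s.
So y_c = (0.9463²/9.81)^(1/3) = 0.45 m.

y_c = 0.45 m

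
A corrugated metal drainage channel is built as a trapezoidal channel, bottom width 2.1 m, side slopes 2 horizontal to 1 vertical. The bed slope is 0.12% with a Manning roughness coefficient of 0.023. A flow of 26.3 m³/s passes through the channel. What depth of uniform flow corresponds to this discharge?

y_n = 2.28 m

Manning's equation rearranged: A R^(2/3) = nQ / (1·√S) = 0.023 × 26.3 / (√0.0012) = 17.46.
At y = 2.8 m: A R^(2/3) = 27.93 — too large.
At y = 2.28 m: A R^(2/3) = 17.48 — matches.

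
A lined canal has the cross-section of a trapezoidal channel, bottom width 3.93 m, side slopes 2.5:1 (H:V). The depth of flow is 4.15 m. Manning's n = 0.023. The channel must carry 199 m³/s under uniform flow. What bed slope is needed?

S = 0.00201

With bottom width b = 3.93 m and side slope z = 2.5: A = (b + zy)y = (3.93 + 2.5×4.15)×4.15 = 59.37 m²; P = b + 2y√(1+z²) = 3.93 + 2×4.15×2.693 = 26.28 m.
Hydraulic radius R = A/P = 59.37/26.28 = 2.259 m.
From Manning's equation, S = [nQ / (1 A R^(2/3))]² = [0.023 × 199 / (1 × 59.37 × 2.259^(2/3))]² = 0.00201.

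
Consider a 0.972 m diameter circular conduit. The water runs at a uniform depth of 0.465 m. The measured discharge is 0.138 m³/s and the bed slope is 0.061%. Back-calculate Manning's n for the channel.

n = 0.024

For a circular section of diameter D = 0.972 m at depth y = 0.465 m, the central angle is θ = 2 arccos(1 − 2y/D) = 3.055 rad. Then A = (D²/8)(θ − sin θ) = 0.3506 m² and P = Dθ/2 = 1.485 m.
Hydraulic radius R = A/P = 0.3506/1.485 = 0.2361 m.
Rearranging Manning's equation: n = (1/Q) A R^(2/3) S^(1/2) = (1/0.138) × 0.3506 × 0.2361^(2/3) × √0.00061 = 0.024.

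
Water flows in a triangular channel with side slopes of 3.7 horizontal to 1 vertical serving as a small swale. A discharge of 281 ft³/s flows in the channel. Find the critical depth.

y_c = 3.24 ft

At critical depth, Q² T / (g A³) = 1, i.e. A³/T = Q²/g = 281²/32.2 = 2452.
At y = 3.89 ft: A³/T = 6097 — over.
At y = 2.71 ft: A³/T = 1001 — short.
At y = 3.24 ft: A³/T = 2444 — ≈ 2452.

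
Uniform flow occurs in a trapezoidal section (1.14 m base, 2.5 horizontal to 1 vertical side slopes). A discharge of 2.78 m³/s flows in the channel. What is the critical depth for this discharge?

At critical depth, Q² T / (g A³) = 1, i.e. A³/T = Q²/g = 2.78²/9.81 = 0.7878.
At y = 0.716 m: A³/T = 1.956 — over.
At y = 0.571 m: A³/T = 0.7887 — matches.

y_c = 0.571 m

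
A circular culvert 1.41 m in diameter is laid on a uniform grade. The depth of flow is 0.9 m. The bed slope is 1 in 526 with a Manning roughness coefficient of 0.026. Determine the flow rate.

Q = 0.963 m³/s

For a circular section of diameter D = 1.41 m at depth y = 0.9 m, the central angle is θ = 2 arccos(1 − 2y/D) = 3.702 rad. Then A = (D²/8)(θ − sin θ) = 1.052 m² and P = Dθ/2 = 2.61 m.
Hydraulic radius R = A/P = 1.052/2.61 = 0.4031 m.
Manning's equation: Q = (1/n) A R^(2/3) S^(1/2) = (1/0.026) × 1.052 × 0.4031^(2/3) × 0.001901^(1/2) = 0.963 m³/s.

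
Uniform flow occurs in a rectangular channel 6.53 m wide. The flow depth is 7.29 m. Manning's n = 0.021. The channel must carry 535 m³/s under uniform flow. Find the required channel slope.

Flow area A = b·y = 6.53 × 7.29 = 47.6 m². Wetted perimeter P = b + 2y = 6.53 + 2×7.29 = 21.11 m.
Hydraulic radius R = A/P = 47.6/21.11 = 2.255 m.
From Manning's equation, S = [nQ / (1 A R^(2/3))]² = [0.021 × 535 / (1 × 47.6 × 2.255^(2/3))]² = 0.0188.

S = 0.0188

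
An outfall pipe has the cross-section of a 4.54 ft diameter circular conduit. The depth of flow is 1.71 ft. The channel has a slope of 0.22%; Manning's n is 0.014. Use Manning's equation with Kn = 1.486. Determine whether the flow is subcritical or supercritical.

subcritical

For a circular section of diameter D = 4.54 ft at depth y = 1.71 ft, the central angle is θ = 2 arccos(1 − 2y/D) = 2.643 rad. Then A = (D²/8)(θ − sin θ) = 5.578 ft² and P = Dθ/2 = 6 ft.
Hydraulic radius R = A/P = 5.578/6 = 0.9297 ft.
V = (1.486/n) R^(2/3) √S = (1.486/0.014) × 0.9297^(2/3) × √0.0022 = 4.742 ft/s. Hydraulic depth D_h = A/T = 5.578/4.4 = 1.268 ft.
Froude number Fr = V/√(g·D_h) = 4.742/√(32.2×1.268) = 0.742, which is less than 1, so the flow is subcritical.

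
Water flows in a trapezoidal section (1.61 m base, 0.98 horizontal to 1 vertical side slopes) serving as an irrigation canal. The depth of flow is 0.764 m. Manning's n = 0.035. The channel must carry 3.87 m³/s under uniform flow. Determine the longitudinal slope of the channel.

With bottom width b = 1.61 m and side slope z = 0.98: A = (b + zy)y = (1.61 + 0.98×0.764)×0.764 = 1.802 m²; P = b + 2y√(1+z²) = 1.61 + 2×0.764×1.4 = 3.749 m.
Hydraulic radius R = A/P = 1.802/3.749 = 0.4806 m.
From Manning's equation, S = [nQ / (1 A R^(2/3))]² = [0.035 × 3.87 / (1 × 1.802 × 0.4806^(2/3))]² = 0.015.

S = 0.015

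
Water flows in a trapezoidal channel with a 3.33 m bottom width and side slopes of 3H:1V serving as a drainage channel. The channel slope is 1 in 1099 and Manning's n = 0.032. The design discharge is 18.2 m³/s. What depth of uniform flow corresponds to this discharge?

Manning's equation rearranged: A R^(2/3) = nQ / (1·√S) = 0.032 × 18.2 / (√0.0009099) = 19.31.
At y = 2.33 m: A R^(2/3) = 29.09 — high.
At y = 1.6 m: A R^(2/3) = 12.72 — low.
At y = 1.94 m: A R^(2/3) = 19.35 — close enough.

y_n = 1.94 m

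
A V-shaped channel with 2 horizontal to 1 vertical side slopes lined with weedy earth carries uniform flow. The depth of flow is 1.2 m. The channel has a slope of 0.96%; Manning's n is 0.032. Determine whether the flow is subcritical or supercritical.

subcritical

For a triangular section with side slope z = 2: A = zy² = 2×1.2² = 2.88 m²; P = 2y√(1+z²) = 2×1.2×2.236 = 5.367 m.
Hydraulic radius R = A/P = 2.88/5.367 = 0.5367 m.
V = (1/n) R^(2/3) √S = (1/0.032) × 0.5367^(2/3) × √0.0096 = 2.022 m/s. Hydraulic depth D_h = A/T = 2.88/4.8 = 0.6 m.
Froude number Fr = V/√(g·D_h) = 2.022/√(9.81×0.6) = 0.833, which is less than 1, so the flow is subcritical.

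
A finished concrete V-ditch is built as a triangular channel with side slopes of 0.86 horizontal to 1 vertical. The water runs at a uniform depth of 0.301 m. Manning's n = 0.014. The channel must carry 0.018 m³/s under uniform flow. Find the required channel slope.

S = 0.000231

For a triangular section with side slope z = 0.86: A = zy² = 0.86×0.301² = 0.07792 m²; P = 2y√(1+z²) = 2×0.301×1.319 = 0.794 m.
Hydraulic radius R = A/P = 0.07792/0.794 = 0.09813 m.
From Manning's equation, S = [nQ / (1 A R^(2/3))]² = [0.014 × 0.018 / (1 × 0.07792 × 0.09813^(2/3))]² = 0.000231.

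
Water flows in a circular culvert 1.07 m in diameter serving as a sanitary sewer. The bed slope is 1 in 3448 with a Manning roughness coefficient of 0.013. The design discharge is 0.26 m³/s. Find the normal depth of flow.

Manning's equation rearranged: A R^(2/3) = nQ / (1·√S) = 0.013 × 0.26 / (√0.00029) = 0.1985.
Trying y = 0.415 m: A R^(2/3) = 0.1189 — too small.
Trying y = 0.555 m: A R^(2/3) = 0.1986 — ≈ 0.1985.

y_n = 0.555 m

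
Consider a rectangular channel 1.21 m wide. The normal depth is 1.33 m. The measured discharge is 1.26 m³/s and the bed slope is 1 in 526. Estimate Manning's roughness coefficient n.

n = 0.031

Flow area A = b·y = 1.21 × 1.33 = 1.609 m². Wetted perimeter P = b + 2y = 1.21 + 2×1.33 = 3.87 m.
Hydraulic radius R = A/P = 1.609/3.87 = 0.4158 m.
Rearranging Manning's equation: n = (1/Q) A R^(2/3) S^(1/2) = (1/1.26) × 1.609 × 0.4158^(2/3) × √0.001901 = 0.031.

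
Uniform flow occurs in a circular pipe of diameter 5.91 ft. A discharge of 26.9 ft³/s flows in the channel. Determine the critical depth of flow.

At critical depth, Q² T / (g A³) = 1, i.e. A³/T = Q²/g = 26.9²/32.2 = 22.47.
Try y = 1.68 ft: A³/T = 49.67 — high.
Try y = 0.943 ft: A³/T = 5.191 — low.
Try y = 1.37 ft: A³/T = 22.45 — close enough.

y_c = 1.37 ft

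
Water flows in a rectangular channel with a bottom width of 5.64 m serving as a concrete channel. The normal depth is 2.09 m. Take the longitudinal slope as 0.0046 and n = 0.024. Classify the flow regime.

Flow area A = b·y = 5.64 × 2.09 = 11.79 m². Wetted perimeter P = b + 2y = 5.64 + 2×2.09 = 9.82 m.
Hydraulic radius R = A/P = 11.79/9.82 = 1.2 m.
V = (1/n) R^(2/3) √S = (1/0.024) × 1.2^(2/3) × √0.0046 = 3.192 m/s. Hydraulic depth D_h = A/T = 11.79/5.64 = 2.09 m.
Froude number Fr = V/√(g·D_h) = 3.192/√(9.81×2.09) = 0.705, which is less than 1, so the flow is subcritical.

subcritical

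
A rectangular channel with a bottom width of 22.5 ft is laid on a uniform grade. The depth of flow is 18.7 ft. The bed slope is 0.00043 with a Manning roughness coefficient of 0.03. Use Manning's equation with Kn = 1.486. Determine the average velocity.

V = 3.77 ft/s

Flow area A = b·y = 22.5 × 18.7 = 420.8 ft². Wetted perimeter P = b + 2y = 22.5 + 2×18.7 = 59.9 ft.
Hydraulic radius R = A/P = 420.8/59.9 = 7.024 ft.
From Manning's equation, V = (1.486/n) R^(2/3) S^(1/2) = (1.486/0.03) × 7.024^(2/3) × 0.00043^(1/2) = 3.77 ft/s.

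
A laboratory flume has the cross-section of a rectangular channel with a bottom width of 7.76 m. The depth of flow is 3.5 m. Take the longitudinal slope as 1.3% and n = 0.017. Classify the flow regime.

supercritical

Flow area A = b·y = 7.76 × 3.5 = 27.16 m². Wetted perimeter P = b + 2y = 7.76 + 2×3.5 = 14.76 m.
Hydraulic radius R = A/P = 27.16/14.76 = 1.84 m.
V = (1/n) R^(2/3) √S = (1/0.017) × 1.84^(2/3) × √0.013 = 10.07 m/s. Hydraulic depth D_h = A/T = 27.16/7.76 = 3.5 m.
Froude number Fr = V/√(g·D_h) = 10.07/√(9.81×3.5) = 1.72, which is greater than 1, so the flow is supercritical.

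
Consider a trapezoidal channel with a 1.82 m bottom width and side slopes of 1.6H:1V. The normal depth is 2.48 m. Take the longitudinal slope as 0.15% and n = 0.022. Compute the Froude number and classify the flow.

With bottom width b = 1.82 m and side slope z = 1.6: A = (b + zy)y = (1.82 + 1.6×2.48)×2.48 = 14.35 m²; P = b + 2y√(1+z²) = 1.82 + 2×2.48×1.887 = 11.18 m.
Hydraulic radius R = A/P = 14.35/11.18 = 1.284 m.
V = (1/n) R^(2/3) √S = (1/0.022) × 1.284^(2/3) × √0.0015 = 2.08 m/s. Hydraulic depth D_h = A/T = 14.35/9.756 = 1.471 m.
Froude number Fr = V/√(g·D_h) = 2.08/√(9.81×1.471) = 0.547, which is less than 1, so the flow is subcritical.

subcritical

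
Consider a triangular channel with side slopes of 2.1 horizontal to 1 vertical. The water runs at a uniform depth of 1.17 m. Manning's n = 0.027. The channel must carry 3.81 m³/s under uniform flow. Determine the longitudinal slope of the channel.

For a triangular section with side slope z = 2.1: A = zy² = 2.1×1.17² = 2.875 m²; P = 2y√(1+z²) = 2×1.17×2.326 = 5.443 m.
Hydraulic radius R = A/P = 2.875/5.443 = 0.5282 m.
From Manning's equation, S = [nQ / (1 A R^(2/3))]² = [0.027 × 3.81 / (1 × 2.875 × 0.5282^(2/3))]² = 0.003.

S = 0.003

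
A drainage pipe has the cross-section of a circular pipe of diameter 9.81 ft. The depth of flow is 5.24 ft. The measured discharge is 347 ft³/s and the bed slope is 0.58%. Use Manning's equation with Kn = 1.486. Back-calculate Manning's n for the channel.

n = 0.025

For a circular section of diameter D = 9.81 ft at depth y = 5.24 ft, the central angle is θ = 2 arccos(1 − 2y/D) = 3.278 rad. Then A = (D²/8)(θ − sin θ) = 41.08 ft² and P = Dθ/2 = 16.08 ft.
Hydraulic radius R = A/P = 41.08/16.08 = 2.554 ft.
Rearranging Manning's equation: n = (1.486/Q) A R^(2/3) S^(1/2) = (1.486/347) × 41.08 × 2.554^(2/3) × √0.0058 = 0.025.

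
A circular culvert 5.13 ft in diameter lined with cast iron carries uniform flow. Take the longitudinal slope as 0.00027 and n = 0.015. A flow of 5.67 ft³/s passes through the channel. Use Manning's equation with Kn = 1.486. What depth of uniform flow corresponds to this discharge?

y_n = 1.31 ft

Manning's equation rearranged: A R^(2/3) = nQ / (1.486·√S) = 0.015 × 5.67 / (1.486 × √0.00027) = 3.483.
Try y = 1.6 ft: A R^(2/3) = 5.15 — high.
Try y = 0.981 ft: A R^(2/3) = 1.951 — low.
Try y = 1.31 ft: A R^(2/3) = 3.486 — ≈ 3.483.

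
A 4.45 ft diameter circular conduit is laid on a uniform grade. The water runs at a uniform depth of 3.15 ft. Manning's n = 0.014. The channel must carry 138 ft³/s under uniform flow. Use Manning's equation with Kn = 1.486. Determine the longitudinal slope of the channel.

S = 0.0084

For a circular section of diameter D = 4.45 ft at depth y = 3.15 ft, the central angle is θ = 2 arccos(1 − 2y/D) = 3.999 rad. Then A = (D²/8)(θ − sin θ) = 11.77 ft² and P = Dθ/2 = 8.898 ft.
Hydraulic radius R = A/P = 11.77/8.898 = 1.323 ft.
From Manning's equation, S = [nQ / (1.486 A R^(2/3))]² = [0.014 × 138 / (1.486 × 11.77 × 1.323^(2/3))]² = 0.0084.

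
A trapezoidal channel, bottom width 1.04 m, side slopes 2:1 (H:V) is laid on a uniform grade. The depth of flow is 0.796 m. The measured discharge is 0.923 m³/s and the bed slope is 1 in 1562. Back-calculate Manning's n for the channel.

With bottom width b = 1.04 m and side slope z = 2: A = (b + zy)y = (1.04 + 2×0.796)×0.796 = 2.095 m²; P = b + 2y√(1+z²) = 1.04 + 2×0.796×2.236 = 4.6 m.
Hydraulic radius R = A/P = 2.095/4.6 = 0.4555 m.
Rearranging Manning's equation: n = (1/Q) A R^(2/3) S^(1/2) = (1/0.923) × 2.095 × 0.4555^(2/3) × √0.0006402 = 0.034.

n = 0.034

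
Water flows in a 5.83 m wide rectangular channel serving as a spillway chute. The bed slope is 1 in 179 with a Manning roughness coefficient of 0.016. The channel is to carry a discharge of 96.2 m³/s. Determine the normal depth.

y_n = 2.79 m

Manning's equation rearranged: A R^(2/3) = nQ / (1·√S) = 0.016 × 96.2 / (√0.005587) = 20.59.
Trying y = 3.4 m: A R^(2/3) = 26.77 — high.
Trying y = 2.37 m: A R^(2/3) = 16.52 — low.
Trying y = 2.79 m: A R^(2/3) = 20.6 — ≈ 20.59.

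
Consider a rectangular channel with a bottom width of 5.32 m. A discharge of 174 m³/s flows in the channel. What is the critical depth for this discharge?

For a rectangular channel, critical depth y_c = (q²/g)^(1/3) where q = Q/b = 174/5.32 = 32.71 m²/s.
So y_c = (32.71²/9.81)^(1/3) = 4.78 m.

y_c = 4.78 m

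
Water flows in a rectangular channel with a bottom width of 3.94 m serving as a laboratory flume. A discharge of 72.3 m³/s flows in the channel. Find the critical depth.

For a rectangular channel, critical depth y_c = (q²/g)^(1/3) where q = Q/b = 72.3/3.94 = 18.35 m²/s.
So y_c = (18.35²/9.81)^(1/3) = 3.25 m.

y_c = 3.25 m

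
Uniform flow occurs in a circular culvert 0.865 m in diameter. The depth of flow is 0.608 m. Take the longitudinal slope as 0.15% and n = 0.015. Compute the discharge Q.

For a circular section of diameter D = 0.865 m at depth y = 0.608 m, the central angle is θ = 2 arccos(1 − 2y/D) = 3.977 rad. Then A = (D²/8)(θ − sin θ) = 0.4414 m² and P = Dθ/2 = 1.72 m.
Hydraulic radius R = A/P = 0.4414/1.72 = 0.2566 m.
Manning's equation: Q = (1/n) A R^(2/3) S^(1/2) = (1/0.015) × 0.4414 × 0.2566^(2/3) × 0.0015^(1/2) = 0.46 m³/s.

Q = 0.46 m³/s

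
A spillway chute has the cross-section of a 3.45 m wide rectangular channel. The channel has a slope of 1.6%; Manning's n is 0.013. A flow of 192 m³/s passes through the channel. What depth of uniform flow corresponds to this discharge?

Manning's equation rearranged: A R^(2/3) = nQ / (1·√S) = 0.013 × 192 / (√0.016) = 19.73.
Try y = 5.56 m: A R^(2/3) = 23.04 — over.
Try y = 3.69 m: A R^(2/3) = 14.18 — short.
Try y = 4.87 m: A R^(2/3) = 19.74 — close enough.

y_n = 4.87 m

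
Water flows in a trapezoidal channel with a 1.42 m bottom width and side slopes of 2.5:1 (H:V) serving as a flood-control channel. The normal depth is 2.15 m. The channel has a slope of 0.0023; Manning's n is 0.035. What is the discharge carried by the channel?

With bottom width b = 1.42 m and side slope z = 2.5: A = (b + zy)y = (1.42 + 2.5×2.15)×2.15 = 14.61 m²; P = b + 2y√(1+z²) = 1.42 + 2×2.15×2.693 = 13 m.
Hydraulic radius R = A/P = 14.61/13 = 1.124 m.
Manning's equation: Q = (1/n) A R^(2/3) S^(1/2) = (1/0.035) × 14.61 × 1.124^(2/3) × 0.0023^(1/2) = 21.6 m³/s.

Q = 21.6 m³/s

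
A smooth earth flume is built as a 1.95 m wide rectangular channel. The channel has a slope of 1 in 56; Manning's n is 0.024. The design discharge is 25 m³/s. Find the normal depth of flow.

y_n = 2.85 m

Manning's equation rearranged: A R^(2/3) = nQ / (1·√S) = 0.024 × 25 / (√0.01786) = 4.49.
Trying y = 2.31 m: A R^(2/3) = 3.502 — low.
Trying y = 3.4 m: A R^(2/3) = 5.51 — high.
Trying y = 2.85 m: A R^(2/3) = 4.491 — matches.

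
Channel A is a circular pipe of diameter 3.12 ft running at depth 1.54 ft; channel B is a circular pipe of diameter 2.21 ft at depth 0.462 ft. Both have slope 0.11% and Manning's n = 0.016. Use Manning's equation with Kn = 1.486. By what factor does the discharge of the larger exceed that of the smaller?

12.8

Channel A: For a circular section of diameter D = 3.12 ft at depth y = 1.54 ft, the central angle is θ = 2 arccos(1 − 2y/D) = 3.116 rad. Then A = (D²/8)(θ − sin θ) = 3.76 ft² and P = Dθ/2 = 4.861 ft. Hydraulic radius R = A/P = 3.76/4.861 = 0.7736 ft. Q_A = (1.486/0.016)·3.76·0.7736^(2/3)·√0.0011 = 9.761 ft³/s.
Channel B: For a circular section of diameter D = 2.21 ft at depth y = 0.462 ft, the central angle is θ = 2 arccos(1 − 2y/D) = 1.899 rad. Then A = (D²/8)(θ − sin θ) = 0.5818 ft² and P = Dθ/2 = 2.099 ft. Hydraulic radius R = A/P = 0.5818/2.099 = 0.2772 ft. Q_B = (1.486/0.016)·0.5818·0.2772^(2/3)·√0.0011 = 0.7619 ft³/s.
The larger discharge is 9.761 ft³/s and the smaller is 0.7619 ft³/s; the ratio is 12.8.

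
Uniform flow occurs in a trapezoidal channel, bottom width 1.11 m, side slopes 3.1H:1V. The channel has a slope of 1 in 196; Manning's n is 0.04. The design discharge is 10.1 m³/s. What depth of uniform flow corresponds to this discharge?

y_n = 1.34 m

Manning's equation rearranged: A R^(2/3) = nQ / (1·√S) = 0.04 × 10.1 / (√0.005102) = 5.656.
At y = 1.66 m: A R^(2/3) = 9.471 — over.
At y = 1.34 m: A R^(2/3) = 5.65 — close enough.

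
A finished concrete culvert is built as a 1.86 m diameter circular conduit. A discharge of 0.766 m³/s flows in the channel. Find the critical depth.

y_c = 0.415 m

At critical depth, Q² T / (g A³) = 1, i.e. A³/T = Q²/g = 0.766²/9.81 = 0.05981.
Try y = 0.337 m: A³/T = 0.02641 — short.
Try y = 0.529 m: A³/T = 0.1537 — over.
Try y = 0.415 m: A³/T = 0.0597 — ≈ 0.05981.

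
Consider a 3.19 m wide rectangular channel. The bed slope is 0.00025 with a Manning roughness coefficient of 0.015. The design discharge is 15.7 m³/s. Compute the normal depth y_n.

Manning's equation rearranged: A R^(2/3) = nQ / (1·√S) = 0.015 × 15.7 / (√0.00025) = 14.89.
Trying y = 4.66 m: A R^(2/3) = 16.68 — over.
Trying y = 4.23 m: A R^(2/3) = 14.88 — close enough.

y_n = 4.23 m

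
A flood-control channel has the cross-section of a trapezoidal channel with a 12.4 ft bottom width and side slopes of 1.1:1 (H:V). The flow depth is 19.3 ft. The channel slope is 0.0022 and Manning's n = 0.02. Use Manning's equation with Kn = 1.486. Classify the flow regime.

With bottom width b = 12.4 ft and side slope z = 1.1: A = (b + zy)y = (12.4 + 1.1×19.3)×19.3 = 649.1 ft²; P = b + 2y√(1+z²) = 12.4 + 2×19.3×1.487 = 69.78 ft.
Hydraulic radius R = A/P = 649.1/69.78 = 9.301 ft.
V = (1.486/n) R^(2/3) √S = (1.486/0.02) × 9.301^(2/3) × √0.0022 = 15.41 ft/s. Hydraulic depth D_h = A/T = 649.1/54.86 = 11.83 ft.
Froude number Fr = V/√(g·D_h) = 15.41/√(32.2×11.83) = 0.79, which is less than 1, so the flow is subcritical.

subcritical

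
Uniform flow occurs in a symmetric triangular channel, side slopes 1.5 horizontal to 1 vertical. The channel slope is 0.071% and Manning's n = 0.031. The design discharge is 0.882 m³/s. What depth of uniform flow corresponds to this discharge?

y_n = 1.08 m

Manning's equation rearranged: A R^(2/3) = nQ / (1·√S) = 0.031 × 0.882 / (√0.00071) = 1.026.
At y = 0.772 m: A R^(2/3) = 0.4193 — low.
At y = 1.38 m: A R^(2/3) = 1.973 — high.
At y = 1.08 m: A R^(2/3) = 1.026 — ≈ 1.026.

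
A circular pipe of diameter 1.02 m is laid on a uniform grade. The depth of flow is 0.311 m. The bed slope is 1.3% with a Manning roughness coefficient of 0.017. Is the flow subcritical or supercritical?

For a circular section of diameter D = 1.02 m at depth y = 0.311 m, the central angle is θ = 2 arccos(1 − 2y/D) = 2.34 rad. Then A = (D²/8)(θ − sin θ) = 0.2109 m² and P = Dθ/2 = 1.193 m.
Hydraulic radius R = A/P = 0.2109/1.193 = 0.1767 m.
V = (1/n) R^(2/3) √S = (1/0.017) × 0.1767^(2/3) × √0.013 = 2.112 m/s. Hydraulic depth D_h = A/T = 0.2109/0.9391 = 0.2245 m.
Froude number Fr = V/√(g·D_h) = 2.112/√(9.81×0.2245) = 1.42, which is greater than 1, so the flow is supercritical.

supercritical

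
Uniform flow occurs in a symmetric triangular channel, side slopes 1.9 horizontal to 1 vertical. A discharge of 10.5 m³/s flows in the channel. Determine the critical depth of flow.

y_c = 1.44 m

At critical depth, Q² T / (g A³) = 1, i.e. A³/T = Q²/g = 10.5²/9.81 = 11.24.
At y = 1.59 m: A³/T = 18.34 — high.
At y = 1.01 m: A³/T = 1.897 — low.
At y = 1.44 m: A³/T = 11.18 — ≈ 11.24.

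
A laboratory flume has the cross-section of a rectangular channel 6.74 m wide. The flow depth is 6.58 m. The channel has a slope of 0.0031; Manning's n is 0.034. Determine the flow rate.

Q = 124 m³/s

Flow area A = b·y = 6.74 × 6.58 = 44.35 m². Wetted perimeter P = b + 2y = 6.74 + 2×6.58 = 19.9 m.
Hydraulic radius R = A/P = 44.35/19.9 = 2.229 m.
Manning's equation: Q = (1/n) A R^(2/3) S^(1/2) = (1/0.034) × 44.35 × 2.229^(2/3) × 0.0031^(1/2) = 124 m³/s.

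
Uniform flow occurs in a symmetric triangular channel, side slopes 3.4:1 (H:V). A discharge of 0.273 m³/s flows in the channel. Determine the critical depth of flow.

At critical depth, Q² T / (g A³) = 1, i.e. A³/T = Q²/g = 0.273²/9.81 = 0.007597.
At y = 0.325 m: A³/T = 0.02096 — too large.
At y = 0.265 m: A³/T = 0.007554 — ≈ 0.007597.

y_c = 0.265 m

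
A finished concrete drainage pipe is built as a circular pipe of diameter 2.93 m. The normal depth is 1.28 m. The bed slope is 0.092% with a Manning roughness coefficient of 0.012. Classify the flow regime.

subcritical

For a circular section of diameter D = 2.93 m at depth y = 1.28 m, the central angle is θ = 2 arccos(1 − 2y/D) = 2.888 rad. Then A = (D²/8)(θ − sin θ) = 2.831 m² and P = Dθ/2 = 4.231 m.
Hydraulic radius R = A/P = 2.831/4.231 = 0.669 m.
V = (1/n) R^(2/3) √S = (1/0.012) × 0.669^(2/3) × √0.00092 = 1.933 m/s. Hydraulic depth D_h = A/T = 2.831/2.907 = 0.9739 m.
Froude number Fr = V/√(g·D_h) = 1.933/√(9.81×0.9739) = 0.625, which is less than 1, so the flow is subcritical.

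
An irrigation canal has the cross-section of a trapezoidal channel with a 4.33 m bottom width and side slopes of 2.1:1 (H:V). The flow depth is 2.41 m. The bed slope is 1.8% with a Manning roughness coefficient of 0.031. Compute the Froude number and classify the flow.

With bottom width b = 4.33 m and side slope z = 2.1: A = (b + zy)y = (4.33 + 2.1×2.41)×2.41 = 22.63 m²; P = b + 2y√(1+z²) = 4.33 + 2×2.41×2.326 = 15.54 m.
Hydraulic radius R = A/P = 22.63/15.54 = 1.456 m.
V = (1/n) R^(2/3) √S = (1/0.031) × 1.456^(2/3) × √0.018 = 5.56 m/s. Hydraulic depth D_h = A/T = 22.63/14.45 = 1.566 m.
Froude number Fr = V/√(g·D_h) = 5.56/√(9.81×1.566) = 1.42, which is greater than 1, so the flow is supercritical.

supercritical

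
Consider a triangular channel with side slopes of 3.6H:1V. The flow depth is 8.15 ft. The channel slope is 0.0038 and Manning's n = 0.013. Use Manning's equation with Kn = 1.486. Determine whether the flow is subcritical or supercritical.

For a triangular section with side slope z = 3.6: A = zy² = 3.6×8.15² = 239.1 ft²; P = 2y√(1+z²) = 2×8.15×3.736 = 60.9 ft.
Hydraulic radius R = A/P = 239.1/60.9 = 3.926 ft.
V = (1.486/n) R^(2/3) √S = (1.486/0.013) × 3.926^(2/3) × √0.0038 = 17.54 ft/s. Hydraulic depth D_h = A/T = 239.1/58.68 = 4.075 ft.
Froude number Fr = V/√(g·D_h) = 17.54/√(32.2×4.075) = 1.53, which is greater than 1, so the flow is supercritical.

supercritical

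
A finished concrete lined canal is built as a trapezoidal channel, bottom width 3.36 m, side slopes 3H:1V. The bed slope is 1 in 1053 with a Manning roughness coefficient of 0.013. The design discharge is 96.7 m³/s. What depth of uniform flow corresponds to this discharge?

Manning's equation rearranged: A R^(2/3) = nQ / (1·√S) = 0.013 × 96.7 / (√0.0009497) = 40.79.
At y = 2.17 m: A R^(2/3) = 24.9 — too small.
At y = 3.42 m: A R^(2/3) = 70.55 — too large.
At y = 2.7 m: A R^(2/3) = 40.8 — close enough.

y_n = 2.7 m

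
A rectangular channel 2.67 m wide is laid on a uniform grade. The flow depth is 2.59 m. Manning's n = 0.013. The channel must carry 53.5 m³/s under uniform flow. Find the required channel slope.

Flow area A = b·y = 2.67 × 2.59 = 6.915 m². Wetted perimeter P = b + 2y = 2.67 + 2×2.59 = 7.85 m.
Hydraulic radius R = A/P = 6.915/7.85 = 0.8809 m.
From Manning's equation, S = [nQ / (1 A R^(2/3))]² = [0.013 × 53.5 / (1 × 6.915 × 0.8809^(2/3))]² = 0.012.

S = 0.012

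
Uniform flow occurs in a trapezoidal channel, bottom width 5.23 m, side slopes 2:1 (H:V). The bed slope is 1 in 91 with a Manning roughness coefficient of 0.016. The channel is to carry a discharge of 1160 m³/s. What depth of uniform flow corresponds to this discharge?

y_n = 5.39 m

Manning's equation rearranged: A R^(2/3) = nQ / (1·√S) = 0.016 × 1160 / (√0.01099) = 177.1.
At y = 6.23 m: A R^(2/3) = 245.8 — high.
At y = 4.12 m: A R^(2/3) = 97.98 — low.
At y = 5.39 m: A R^(2/3) = 177.2 — matches.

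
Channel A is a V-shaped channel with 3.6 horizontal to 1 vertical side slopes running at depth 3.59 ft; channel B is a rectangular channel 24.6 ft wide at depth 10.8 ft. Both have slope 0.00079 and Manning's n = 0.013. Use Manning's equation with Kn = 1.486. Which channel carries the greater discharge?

channel B

Channel A: For a triangular section with side slope z = 3.6: A = zy² = 3.6×3.59² = 46.4 ft²; P = 2y√(1+z²) = 2×3.59×3.736 = 26.83 ft. Hydraulic radius R = A/P = 46.4/26.83 = 1.73 ft. Q_A = (1.486/0.013)·46.4·1.73^(2/3)·√0.00079 = 214.8 ft³/s.
Channel B: Flow area A = b·y = 24.6 × 10.8 = 265.7 ft². Wetted perimeter P = b + 2y = 24.6 + 2×10.8 = 46.2 ft. Hydraulic radius R = A/P = 265.7/46.2 = 5.751 ft. Q_B = (1.486/0.013)·265.7·5.751^(2/3)·√0.00079 = 2740 ft³/s.
Q_A = 214.8 ft³/s vs Q_B = 2740 ft³/s, so channel B carries more.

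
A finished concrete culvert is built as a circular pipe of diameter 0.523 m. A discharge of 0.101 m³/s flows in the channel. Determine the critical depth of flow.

y_c = 0.211 m

At critical depth, Q² T / (g A³) = 1, i.e. A³/T = Q²/g = 0.101²/9.81 = 0.00104.
Try y = 0.148 m: A³/T = 0.0002649 — low.
Try y = 0.256 m: A³/T = 0.002185 — high.
Try y = 0.211 m: A³/T = 0.001042 — matches.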